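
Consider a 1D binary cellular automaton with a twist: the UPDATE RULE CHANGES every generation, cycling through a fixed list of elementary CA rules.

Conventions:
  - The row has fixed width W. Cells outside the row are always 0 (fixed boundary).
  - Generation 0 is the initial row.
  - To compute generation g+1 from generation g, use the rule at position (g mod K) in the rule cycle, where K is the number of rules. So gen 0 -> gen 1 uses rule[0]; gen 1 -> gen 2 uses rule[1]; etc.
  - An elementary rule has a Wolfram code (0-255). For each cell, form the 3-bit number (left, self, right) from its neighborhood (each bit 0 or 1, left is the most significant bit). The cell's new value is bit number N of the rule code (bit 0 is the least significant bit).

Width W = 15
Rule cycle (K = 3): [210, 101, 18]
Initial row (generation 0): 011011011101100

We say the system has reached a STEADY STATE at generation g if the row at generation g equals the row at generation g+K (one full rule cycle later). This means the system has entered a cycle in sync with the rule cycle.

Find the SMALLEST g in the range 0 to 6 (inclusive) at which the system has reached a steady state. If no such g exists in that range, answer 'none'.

Answer: 6

Derivation:
Gen 0: 011011011101100
Gen 1 (rule 210): 101001001100110
Gen 2 (rule 101): 111001000100010
Gen 3 (rule 18): 000110101010101
Gen 4 (rule 210): 001010000000000
Gen 5 (rule 101): 101110111111111
Gen 6 (rule 18): 000000000000000
Gen 7 (rule 210): 000000000000000
Gen 8 (rule 101): 111111111111111
Gen 9 (rule 18): 000000000000000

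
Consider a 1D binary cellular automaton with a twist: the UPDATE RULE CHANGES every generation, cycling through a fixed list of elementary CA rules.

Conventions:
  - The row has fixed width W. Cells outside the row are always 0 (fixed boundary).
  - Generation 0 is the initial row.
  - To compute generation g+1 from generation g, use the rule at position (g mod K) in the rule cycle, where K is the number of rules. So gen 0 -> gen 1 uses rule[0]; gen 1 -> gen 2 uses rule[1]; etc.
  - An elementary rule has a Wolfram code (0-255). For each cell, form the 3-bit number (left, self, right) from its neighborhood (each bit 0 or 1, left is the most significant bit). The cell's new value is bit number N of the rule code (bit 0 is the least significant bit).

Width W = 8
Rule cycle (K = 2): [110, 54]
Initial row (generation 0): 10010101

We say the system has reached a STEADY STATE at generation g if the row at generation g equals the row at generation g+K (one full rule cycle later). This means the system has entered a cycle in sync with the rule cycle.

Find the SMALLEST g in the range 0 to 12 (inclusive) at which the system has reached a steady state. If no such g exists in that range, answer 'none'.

Gen 0: 10010101
Gen 1 (rule 110): 10111111
Gen 2 (rule 54): 11000000
Gen 3 (rule 110): 11000000
Gen 4 (rule 54): 00100000
Gen 5 (rule 110): 01100000
Gen 6 (rule 54): 10010000
Gen 7 (rule 110): 10110000
Gen 8 (rule 54): 11001000
Gen 9 (rule 110): 11011000
Gen 10 (rule 54): 00100100
Gen 11 (rule 110): 01101100
Gen 12 (rule 54): 10010010
Gen 13 (rule 110): 10110110
Gen 14 (rule 54): 11001001

Answer: none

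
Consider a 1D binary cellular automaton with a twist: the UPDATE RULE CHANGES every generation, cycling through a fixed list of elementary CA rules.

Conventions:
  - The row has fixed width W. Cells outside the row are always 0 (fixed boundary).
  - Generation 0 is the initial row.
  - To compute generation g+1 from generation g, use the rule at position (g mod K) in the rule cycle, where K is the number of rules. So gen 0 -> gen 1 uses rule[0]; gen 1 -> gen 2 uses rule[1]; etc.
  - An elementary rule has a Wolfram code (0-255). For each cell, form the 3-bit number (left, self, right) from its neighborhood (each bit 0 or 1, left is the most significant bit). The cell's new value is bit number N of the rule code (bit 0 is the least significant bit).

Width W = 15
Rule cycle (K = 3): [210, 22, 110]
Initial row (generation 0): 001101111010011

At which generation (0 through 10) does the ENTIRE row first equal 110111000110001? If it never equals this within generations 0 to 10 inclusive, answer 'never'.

Gen 0: 001101111010011
Gen 1 (rule 210): 010100111001101
Gen 2 (rule 22): 110111000110001
Gen 3 (rule 110): 111101001110011
Gen 4 (rule 210): 011100110111101
Gen 5 (rule 22): 100011000000001
Gen 6 (rule 110): 100111000000011
Gen 7 (rule 210): 011011100000101
Gen 8 (rule 22): 100000010001101
Gen 9 (rule 110): 100000110011111
Gen 10 (rule 210): 010001011101111

Answer: 2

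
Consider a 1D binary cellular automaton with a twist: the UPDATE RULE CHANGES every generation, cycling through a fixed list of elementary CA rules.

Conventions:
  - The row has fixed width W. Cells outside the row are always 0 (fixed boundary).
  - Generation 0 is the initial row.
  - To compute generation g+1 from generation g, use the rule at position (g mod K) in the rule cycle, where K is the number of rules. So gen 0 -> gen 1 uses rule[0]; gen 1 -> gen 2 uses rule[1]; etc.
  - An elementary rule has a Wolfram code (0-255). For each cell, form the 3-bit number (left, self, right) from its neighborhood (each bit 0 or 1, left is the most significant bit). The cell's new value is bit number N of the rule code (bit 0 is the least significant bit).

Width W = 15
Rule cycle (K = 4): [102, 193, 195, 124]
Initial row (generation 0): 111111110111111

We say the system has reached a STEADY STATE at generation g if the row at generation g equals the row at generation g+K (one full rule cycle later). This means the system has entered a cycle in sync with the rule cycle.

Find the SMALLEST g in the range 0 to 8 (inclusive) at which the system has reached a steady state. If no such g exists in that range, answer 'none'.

Gen 0: 111111110111111
Gen 1 (rule 102): 000000011000001
Gen 2 (rule 193): 111111001011100
Gen 3 (rule 195): 011111010001101
Gen 4 (rule 124): 010001111001111
Gen 5 (rule 102): 110010001010001
Gen 6 (rule 193): 010000100000100
Gen 7 (rule 195): 100111001111001
Gen 8 (rule 124): 110101101001101
Gen 9 (rule 102): 011110111010111
Gen 10 (rule 193): 001110011000011
Gen 11 (rule 195): 110110101011101
Gen 12 (rule 124): 111111111110111

Answer: none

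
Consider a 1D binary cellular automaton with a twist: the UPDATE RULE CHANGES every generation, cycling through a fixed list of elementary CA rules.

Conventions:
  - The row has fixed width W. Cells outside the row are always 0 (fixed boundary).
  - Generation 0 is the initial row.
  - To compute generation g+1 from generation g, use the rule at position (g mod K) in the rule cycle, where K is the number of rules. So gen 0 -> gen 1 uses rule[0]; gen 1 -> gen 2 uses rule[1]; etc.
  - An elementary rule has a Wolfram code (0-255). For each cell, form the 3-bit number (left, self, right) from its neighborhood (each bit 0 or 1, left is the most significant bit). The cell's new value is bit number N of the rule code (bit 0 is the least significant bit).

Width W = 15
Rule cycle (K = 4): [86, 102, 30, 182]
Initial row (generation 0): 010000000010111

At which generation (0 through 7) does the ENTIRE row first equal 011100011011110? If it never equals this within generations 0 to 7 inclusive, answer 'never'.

Gen 0: 010000000010111
Gen 1 (rule 86): 111000000110001
Gen 2 (rule 102): 001000001010011
Gen 3 (rule 30): 011100011011110
Gen 4 (rule 182): 101010100101101
Gen 5 (rule 86): 101010111100101
Gen 6 (rule 102): 111111000101111
Gen 7 (rule 30): 100000101101000

Answer: 3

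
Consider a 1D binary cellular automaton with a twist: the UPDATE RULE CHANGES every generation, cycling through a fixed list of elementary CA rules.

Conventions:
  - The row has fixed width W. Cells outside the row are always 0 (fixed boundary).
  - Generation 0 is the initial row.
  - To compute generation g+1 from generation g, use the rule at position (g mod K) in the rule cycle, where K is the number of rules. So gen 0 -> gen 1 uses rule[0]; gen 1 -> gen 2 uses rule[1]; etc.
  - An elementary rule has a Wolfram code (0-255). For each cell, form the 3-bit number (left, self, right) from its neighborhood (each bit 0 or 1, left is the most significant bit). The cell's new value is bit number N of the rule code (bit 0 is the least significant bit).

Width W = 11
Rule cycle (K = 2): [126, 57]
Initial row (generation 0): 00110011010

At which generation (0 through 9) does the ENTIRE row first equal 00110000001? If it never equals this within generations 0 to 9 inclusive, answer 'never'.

Gen 0: 00110011010
Gen 1 (rule 126): 01111111111
Gen 2 (rule 57): 01000000000
Gen 3 (rule 126): 11100000000
Gen 4 (rule 57): 10011111111
Gen 5 (rule 126): 11110000001
Gen 6 (rule 57): 10001111100
Gen 7 (rule 126): 11011000110
Gen 8 (rule 57): 10110110101
Gen 9 (rule 126): 11111111111

Answer: never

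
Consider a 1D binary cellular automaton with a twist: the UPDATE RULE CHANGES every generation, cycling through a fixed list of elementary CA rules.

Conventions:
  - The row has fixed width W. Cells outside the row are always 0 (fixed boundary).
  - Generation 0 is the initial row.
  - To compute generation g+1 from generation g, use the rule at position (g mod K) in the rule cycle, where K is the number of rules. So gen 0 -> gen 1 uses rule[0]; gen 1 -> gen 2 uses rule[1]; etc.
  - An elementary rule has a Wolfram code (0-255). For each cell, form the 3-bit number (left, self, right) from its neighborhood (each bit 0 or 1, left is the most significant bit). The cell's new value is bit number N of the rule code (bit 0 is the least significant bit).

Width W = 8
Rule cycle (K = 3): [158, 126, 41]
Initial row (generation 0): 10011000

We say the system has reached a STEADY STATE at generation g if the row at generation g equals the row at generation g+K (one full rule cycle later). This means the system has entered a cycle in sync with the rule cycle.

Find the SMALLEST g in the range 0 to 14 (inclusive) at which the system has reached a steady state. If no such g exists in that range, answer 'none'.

Answer: none

Derivation:
Gen 0: 10011000
Gen 1 (rule 158): 11110100
Gen 2 (rule 126): 10011110
Gen 3 (rule 41): 00010000
Gen 4 (rule 158): 00111000
Gen 5 (rule 126): 01101100
Gen 6 (rule 41): 01011001
Gen 7 (rule 158): 11010111
Gen 8 (rule 126): 11111101
Gen 9 (rule 41): 10000010
Gen 10 (rule 158): 11000111
Gen 11 (rule 126): 11101101
Gen 12 (rule 41): 10011010
Gen 13 (rule 158): 11110011
Gen 14 (rule 126): 10011111
Gen 15 (rule 41): 00010000
Gen 16 (rule 158): 00111000
Gen 17 (rule 126): 01101100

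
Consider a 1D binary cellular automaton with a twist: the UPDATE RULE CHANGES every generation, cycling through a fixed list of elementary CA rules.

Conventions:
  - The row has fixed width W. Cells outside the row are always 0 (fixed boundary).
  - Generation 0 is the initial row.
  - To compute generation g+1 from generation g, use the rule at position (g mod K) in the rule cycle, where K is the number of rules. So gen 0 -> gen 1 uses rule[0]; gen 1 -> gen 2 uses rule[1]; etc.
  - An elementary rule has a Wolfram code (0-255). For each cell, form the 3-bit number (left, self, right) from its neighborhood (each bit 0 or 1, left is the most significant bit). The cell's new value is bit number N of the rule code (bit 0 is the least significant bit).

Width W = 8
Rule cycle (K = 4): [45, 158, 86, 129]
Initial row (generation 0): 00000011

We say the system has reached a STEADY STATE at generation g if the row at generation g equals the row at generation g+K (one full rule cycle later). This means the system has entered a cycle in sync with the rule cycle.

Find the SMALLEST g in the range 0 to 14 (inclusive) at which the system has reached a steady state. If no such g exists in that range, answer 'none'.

Answer: none

Derivation:
Gen 0: 00000011
Gen 1 (rule 45): 11111010
Gen 2 (rule 158): 11110011
Gen 3 (rule 86): 00011101
Gen 4 (rule 129): 11001000
Gen 5 (rule 45): 10001011
Gen 6 (rule 158): 11011010
Gen 7 (rule 86): 01001011
Gen 8 (rule 129): 00000000
Gen 9 (rule 45): 11111111
Gen 10 (rule 158): 11111110
Gen 11 (rule 86): 00000011
Gen 12 (rule 129): 11111000
Gen 13 (rule 45): 10000011
Gen 14 (rule 158): 11000110
Gen 15 (rule 86): 01101011
Gen 16 (rule 129): 00000000
Gen 17 (rule 45): 11111111
Gen 18 (rule 158): 11111110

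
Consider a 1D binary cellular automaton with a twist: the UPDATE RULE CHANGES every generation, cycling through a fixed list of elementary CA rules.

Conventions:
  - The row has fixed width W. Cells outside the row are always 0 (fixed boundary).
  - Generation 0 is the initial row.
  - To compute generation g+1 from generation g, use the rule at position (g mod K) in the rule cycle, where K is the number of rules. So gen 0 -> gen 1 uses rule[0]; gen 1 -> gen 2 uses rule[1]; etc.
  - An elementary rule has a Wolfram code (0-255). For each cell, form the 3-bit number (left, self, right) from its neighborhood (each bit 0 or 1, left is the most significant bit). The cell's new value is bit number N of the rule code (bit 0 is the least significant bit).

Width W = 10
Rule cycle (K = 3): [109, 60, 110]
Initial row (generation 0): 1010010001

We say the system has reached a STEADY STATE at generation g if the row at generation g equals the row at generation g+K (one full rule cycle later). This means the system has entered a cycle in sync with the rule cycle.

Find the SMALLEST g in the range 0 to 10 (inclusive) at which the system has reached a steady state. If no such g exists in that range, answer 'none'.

Answer: 1

Derivation:
Gen 0: 1010010001
Gen 1 (rule 109): 1110010101
Gen 2 (rule 60): 1001011111
Gen 3 (rule 110): 1011110001
Gen 4 (rule 109): 1110010101
Gen 5 (rule 60): 1001011111
Gen 6 (rule 110): 1011110001
Gen 7 (rule 109): 1110010101
Gen 8 (rule 60): 1001011111
Gen 9 (rule 110): 1011110001
Gen 10 (rule 109): 1110010101
Gen 11 (rule 60): 1001011111
Gen 12 (rule 110): 1011110001
Gen 13 (rule 109): 1110010101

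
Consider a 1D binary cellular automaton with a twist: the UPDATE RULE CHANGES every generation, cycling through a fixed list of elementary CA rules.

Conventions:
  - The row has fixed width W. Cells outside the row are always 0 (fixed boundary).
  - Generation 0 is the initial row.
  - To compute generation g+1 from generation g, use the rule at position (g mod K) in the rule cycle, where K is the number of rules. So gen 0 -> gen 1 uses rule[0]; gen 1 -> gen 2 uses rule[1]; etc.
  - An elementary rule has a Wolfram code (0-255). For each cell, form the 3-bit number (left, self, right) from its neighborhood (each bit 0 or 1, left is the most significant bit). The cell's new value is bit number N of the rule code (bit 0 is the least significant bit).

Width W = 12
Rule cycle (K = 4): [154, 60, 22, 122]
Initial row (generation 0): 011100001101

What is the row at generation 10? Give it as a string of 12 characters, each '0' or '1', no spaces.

Gen 0: 011100001101
Gen 1 (rule 154): 111010011000
Gen 2 (rule 60): 100111010100
Gen 3 (rule 22): 111000010110
Gen 4 (rule 122): 101100101111
Gen 5 (rule 154): 001011001110
Gen 6 (rule 60): 001110101001
Gen 7 (rule 22): 010000101111
Gen 8 (rule 122): 101001011001
Gen 9 (rule 154): 000110010110
Gen 10 (rule 60): 000101011101

Answer: 000101011101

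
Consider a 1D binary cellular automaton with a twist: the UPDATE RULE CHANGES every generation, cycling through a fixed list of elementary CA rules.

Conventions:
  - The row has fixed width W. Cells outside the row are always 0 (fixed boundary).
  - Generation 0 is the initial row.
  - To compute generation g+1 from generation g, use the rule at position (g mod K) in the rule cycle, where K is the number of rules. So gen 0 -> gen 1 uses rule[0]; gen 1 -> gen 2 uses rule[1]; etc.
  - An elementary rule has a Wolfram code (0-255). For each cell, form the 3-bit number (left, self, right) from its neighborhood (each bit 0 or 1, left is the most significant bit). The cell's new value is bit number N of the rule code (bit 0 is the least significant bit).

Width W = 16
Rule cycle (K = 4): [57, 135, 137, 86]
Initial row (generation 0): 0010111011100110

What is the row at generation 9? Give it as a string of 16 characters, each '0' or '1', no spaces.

Gen 0: 0010111011100110
Gen 1 (rule 57): 1001100110010101
Gen 2 (rule 135): 1010001000110101
Gen 3 (rule 137): 0000100010100000
Gen 4 (rule 86): 0001110110110000
Gen 5 (rule 57): 1101001101101111
Gen 6 (rule 135): 0001010000000110
Gen 7 (rule 137): 1100000111110100
Gen 8 (rule 86): 0110001000010110
Gen 9 (rule 57): 0101100111001101

Answer: 0101100111001101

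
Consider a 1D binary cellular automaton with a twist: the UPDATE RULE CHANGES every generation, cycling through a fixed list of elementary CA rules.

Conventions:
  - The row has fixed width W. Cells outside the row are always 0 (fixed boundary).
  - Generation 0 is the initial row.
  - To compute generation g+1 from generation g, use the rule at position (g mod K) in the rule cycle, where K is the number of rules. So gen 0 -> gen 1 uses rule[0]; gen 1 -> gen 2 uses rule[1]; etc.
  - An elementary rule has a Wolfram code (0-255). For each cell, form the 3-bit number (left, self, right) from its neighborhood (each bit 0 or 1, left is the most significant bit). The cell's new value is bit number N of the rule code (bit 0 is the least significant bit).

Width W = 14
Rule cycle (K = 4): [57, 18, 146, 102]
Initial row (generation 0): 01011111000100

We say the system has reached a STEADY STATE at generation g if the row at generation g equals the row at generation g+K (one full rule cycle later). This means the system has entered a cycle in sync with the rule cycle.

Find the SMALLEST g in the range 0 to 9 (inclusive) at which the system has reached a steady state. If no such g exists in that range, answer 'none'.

Answer: 6

Derivation:
Gen 0: 01011111000100
Gen 1 (rule 57): 00110000110011
Gen 2 (rule 18): 01001001001100
Gen 3 (rule 146): 10110110110010
Gen 4 (rule 102): 11011011010110
Gen 5 (rule 57): 10110110101101
Gen 6 (rule 18): 00000000000000
Gen 7 (rule 146): 00000000000000
Gen 8 (rule 102): 00000000000000
Gen 9 (rule 57): 11111111111111
Gen 10 (rule 18): 00000000000000
Gen 11 (rule 146): 00000000000000
Gen 12 (rule 102): 00000000000000
Gen 13 (rule 57): 11111111111111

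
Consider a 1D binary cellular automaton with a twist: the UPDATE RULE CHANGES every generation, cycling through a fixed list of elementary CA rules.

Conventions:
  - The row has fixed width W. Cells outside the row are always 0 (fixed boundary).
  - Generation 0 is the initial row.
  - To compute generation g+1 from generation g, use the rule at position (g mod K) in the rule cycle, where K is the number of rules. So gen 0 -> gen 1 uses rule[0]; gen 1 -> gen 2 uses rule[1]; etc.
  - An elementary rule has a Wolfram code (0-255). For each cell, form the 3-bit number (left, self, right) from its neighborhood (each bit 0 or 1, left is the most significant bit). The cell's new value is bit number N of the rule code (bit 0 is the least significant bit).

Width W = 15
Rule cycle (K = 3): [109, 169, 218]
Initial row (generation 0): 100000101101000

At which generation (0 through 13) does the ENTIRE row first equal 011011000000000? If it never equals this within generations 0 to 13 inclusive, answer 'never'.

Gen 0: 100000101101000
Gen 1 (rule 109): 101110111111011
Gen 2 (rule 169): 011101111110110
Gen 3 (rule 218): 111101111110111
Gen 4 (rule 109): 100111000011101
Gen 5 (rule 169): 000110011011010
Gen 6 (rule 218): 001111111011001
Gen 7 (rule 109): 101000001111001
Gen 8 (rule 169): 010011101110000
Gen 9 (rule 218): 101111101111000
Gen 10 (rule 109): 111000111001011
Gen 11 (rule 169): 110010110000110
Gen 12 (rule 218): 111100111001111
Gen 13 (rule 109): 100100101001001

Answer: never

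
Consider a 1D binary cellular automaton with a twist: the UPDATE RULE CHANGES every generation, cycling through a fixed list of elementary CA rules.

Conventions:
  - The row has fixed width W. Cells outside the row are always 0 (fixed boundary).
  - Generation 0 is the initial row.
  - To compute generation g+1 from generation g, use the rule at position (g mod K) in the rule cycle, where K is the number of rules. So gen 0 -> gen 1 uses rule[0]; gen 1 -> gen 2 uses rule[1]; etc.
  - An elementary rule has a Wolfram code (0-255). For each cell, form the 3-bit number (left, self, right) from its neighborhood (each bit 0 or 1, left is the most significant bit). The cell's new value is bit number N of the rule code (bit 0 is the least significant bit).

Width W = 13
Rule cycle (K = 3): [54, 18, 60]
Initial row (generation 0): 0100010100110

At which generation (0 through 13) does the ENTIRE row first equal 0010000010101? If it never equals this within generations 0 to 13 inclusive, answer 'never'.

Answer: never

Derivation:
Gen 0: 0100010100110
Gen 1 (rule 54): 1110111111001
Gen 2 (rule 18): 0000000000110
Gen 3 (rule 60): 0000000000101
Gen 4 (rule 54): 0000000001111
Gen 5 (rule 18): 0000000010000
Gen 6 (rule 60): 0000000011000
Gen 7 (rule 54): 0000000100100
Gen 8 (rule 18): 0000001011010
Gen 9 (rule 60): 0000001110111
Gen 10 (rule 54): 0000010001000
Gen 11 (rule 18): 0000101010100
Gen 12 (rule 60): 0000111111110
Gen 13 (rule 54): 0001000000001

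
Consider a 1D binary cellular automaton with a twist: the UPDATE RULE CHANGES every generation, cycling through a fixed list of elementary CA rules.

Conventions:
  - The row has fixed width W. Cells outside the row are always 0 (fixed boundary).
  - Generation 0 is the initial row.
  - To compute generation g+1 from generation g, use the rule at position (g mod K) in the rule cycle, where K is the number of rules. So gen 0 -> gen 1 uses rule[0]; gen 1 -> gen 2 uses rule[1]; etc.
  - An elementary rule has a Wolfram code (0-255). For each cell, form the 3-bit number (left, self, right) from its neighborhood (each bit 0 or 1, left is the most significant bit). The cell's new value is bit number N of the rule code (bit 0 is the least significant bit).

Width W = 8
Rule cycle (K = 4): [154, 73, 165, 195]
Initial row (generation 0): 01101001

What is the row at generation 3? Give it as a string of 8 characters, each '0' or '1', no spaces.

Answer: 00111000

Derivation:
Gen 0: 01101001
Gen 1 (rule 154): 11000110
Gen 2 (rule 73): 11010110
Gen 3 (rule 165): 00111000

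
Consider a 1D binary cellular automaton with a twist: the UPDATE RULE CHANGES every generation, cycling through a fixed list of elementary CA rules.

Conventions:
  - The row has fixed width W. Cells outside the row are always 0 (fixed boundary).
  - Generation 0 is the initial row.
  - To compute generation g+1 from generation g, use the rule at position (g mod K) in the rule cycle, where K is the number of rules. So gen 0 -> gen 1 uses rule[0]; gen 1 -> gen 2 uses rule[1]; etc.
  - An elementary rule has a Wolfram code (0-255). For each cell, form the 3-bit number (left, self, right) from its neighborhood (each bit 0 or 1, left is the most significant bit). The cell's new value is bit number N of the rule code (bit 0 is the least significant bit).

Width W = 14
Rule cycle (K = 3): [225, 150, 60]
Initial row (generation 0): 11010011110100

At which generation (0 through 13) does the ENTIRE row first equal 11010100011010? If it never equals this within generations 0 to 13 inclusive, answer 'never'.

Gen 0: 11010011110100
Gen 1 (rule 225): 01100001111001
Gen 2 (rule 150): 10010010110111
Gen 3 (rule 60): 11011011101100
Gen 4 (rule 225): 01101101110101
Gen 5 (rule 150): 10000000100101
Gen 6 (rule 60): 11000000110111
Gen 7 (rule 225): 01011110011011
Gen 8 (rule 150): 11001101100000
Gen 9 (rule 60): 10101011010000
Gen 10 (rule 225): 01010101100111
Gen 11 (rule 150): 11010100011010
Gen 12 (rule 60): 10111110010111
Gen 13 (rule 225): 01011110001011

Answer: 11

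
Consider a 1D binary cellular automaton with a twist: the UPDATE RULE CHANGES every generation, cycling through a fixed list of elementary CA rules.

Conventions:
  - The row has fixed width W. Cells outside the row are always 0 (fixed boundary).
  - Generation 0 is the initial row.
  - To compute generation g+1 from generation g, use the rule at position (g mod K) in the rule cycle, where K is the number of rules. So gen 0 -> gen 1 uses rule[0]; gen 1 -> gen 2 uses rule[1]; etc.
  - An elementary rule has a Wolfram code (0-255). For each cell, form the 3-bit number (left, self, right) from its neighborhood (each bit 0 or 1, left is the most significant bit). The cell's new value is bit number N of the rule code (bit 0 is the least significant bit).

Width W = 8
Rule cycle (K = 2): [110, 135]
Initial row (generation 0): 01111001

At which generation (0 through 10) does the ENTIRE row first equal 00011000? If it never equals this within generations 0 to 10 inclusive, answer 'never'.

Gen 0: 01111001
Gen 1 (rule 110): 11001011
Gen 2 (rule 135): 00011000
Gen 3 (rule 110): 00111000
Gen 4 (rule 135): 11010011
Gen 5 (rule 110): 11110111
Gen 6 (rule 135): 01100010
Gen 7 (rule 110): 11100110
Gen 8 (rule 135): 01001000
Gen 9 (rule 110): 11011000
Gen 10 (rule 135): 00000011

Answer: 2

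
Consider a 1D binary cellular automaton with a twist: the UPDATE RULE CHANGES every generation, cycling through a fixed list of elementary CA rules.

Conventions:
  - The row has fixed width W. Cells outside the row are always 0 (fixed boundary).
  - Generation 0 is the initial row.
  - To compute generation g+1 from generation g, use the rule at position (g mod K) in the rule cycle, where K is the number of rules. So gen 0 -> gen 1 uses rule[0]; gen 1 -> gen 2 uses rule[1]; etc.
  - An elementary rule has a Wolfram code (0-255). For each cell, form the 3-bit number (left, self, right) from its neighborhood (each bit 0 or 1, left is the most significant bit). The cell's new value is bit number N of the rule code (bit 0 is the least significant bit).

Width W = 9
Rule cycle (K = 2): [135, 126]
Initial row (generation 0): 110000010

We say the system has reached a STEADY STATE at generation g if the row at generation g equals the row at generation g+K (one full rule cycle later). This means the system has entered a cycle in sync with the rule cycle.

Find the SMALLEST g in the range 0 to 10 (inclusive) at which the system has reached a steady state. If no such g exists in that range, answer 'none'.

Answer: 4

Derivation:
Gen 0: 110000010
Gen 1 (rule 135): 000111110
Gen 2 (rule 126): 001100011
Gen 3 (rule 135): 110001100
Gen 4 (rule 126): 111011110
Gen 5 (rule 135): 010001100
Gen 6 (rule 126): 111011110
Gen 7 (rule 135): 010001100
Gen 8 (rule 126): 111011110
Gen 9 (rule 135): 010001100
Gen 10 (rule 126): 111011110
Gen 11 (rule 135): 010001100
Gen 12 (rule 126): 111011110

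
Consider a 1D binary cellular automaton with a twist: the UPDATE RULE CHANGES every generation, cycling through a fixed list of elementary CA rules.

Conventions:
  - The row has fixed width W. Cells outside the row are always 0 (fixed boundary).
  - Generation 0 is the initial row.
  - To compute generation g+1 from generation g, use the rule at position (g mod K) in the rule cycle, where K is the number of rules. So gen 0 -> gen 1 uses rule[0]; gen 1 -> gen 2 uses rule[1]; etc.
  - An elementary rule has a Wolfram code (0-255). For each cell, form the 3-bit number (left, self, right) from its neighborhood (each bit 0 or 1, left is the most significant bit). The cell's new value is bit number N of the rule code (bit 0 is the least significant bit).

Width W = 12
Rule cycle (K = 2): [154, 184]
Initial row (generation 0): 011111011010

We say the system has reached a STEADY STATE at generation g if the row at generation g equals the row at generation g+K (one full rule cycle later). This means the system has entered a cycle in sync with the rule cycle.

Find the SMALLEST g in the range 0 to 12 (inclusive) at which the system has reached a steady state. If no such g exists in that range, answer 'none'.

Gen 0: 011111011010
Gen 1 (rule 154): 111110010001
Gen 2 (rule 184): 111101001000
Gen 3 (rule 154): 111000110100
Gen 4 (rule 184): 110100101010
Gen 5 (rule 154): 100011000001
Gen 6 (rule 184): 010010100000
Gen 7 (rule 154): 101100010000
Gen 8 (rule 184): 011010001000
Gen 9 (rule 154): 110001010100
Gen 10 (rule 184): 101000101010
Gen 11 (rule 154): 000101000001
Gen 12 (rule 184): 000010100000
Gen 13 (rule 154): 000100010000
Gen 14 (rule 184): 000010001000

Answer: none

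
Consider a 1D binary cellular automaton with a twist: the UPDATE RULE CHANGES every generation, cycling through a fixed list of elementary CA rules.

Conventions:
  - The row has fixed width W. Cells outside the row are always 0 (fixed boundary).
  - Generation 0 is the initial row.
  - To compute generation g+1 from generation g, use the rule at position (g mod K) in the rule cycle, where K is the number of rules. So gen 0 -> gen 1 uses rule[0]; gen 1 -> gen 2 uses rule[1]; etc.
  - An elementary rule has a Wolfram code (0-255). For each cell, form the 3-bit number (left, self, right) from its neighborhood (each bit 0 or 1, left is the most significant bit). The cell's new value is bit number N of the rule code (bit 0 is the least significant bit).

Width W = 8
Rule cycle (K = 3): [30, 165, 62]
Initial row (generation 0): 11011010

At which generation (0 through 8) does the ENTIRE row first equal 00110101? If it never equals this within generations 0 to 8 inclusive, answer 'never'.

Answer: never

Derivation:
Gen 0: 11011010
Gen 1 (rule 30): 10010011
Gen 2 (rule 165): 10010000
Gen 3 (rule 62): 11111000
Gen 4 (rule 30): 10000100
Gen 5 (rule 165): 10110101
Gen 6 (rule 62): 11101111
Gen 7 (rule 30): 10001000
Gen 8 (rule 165): 10101011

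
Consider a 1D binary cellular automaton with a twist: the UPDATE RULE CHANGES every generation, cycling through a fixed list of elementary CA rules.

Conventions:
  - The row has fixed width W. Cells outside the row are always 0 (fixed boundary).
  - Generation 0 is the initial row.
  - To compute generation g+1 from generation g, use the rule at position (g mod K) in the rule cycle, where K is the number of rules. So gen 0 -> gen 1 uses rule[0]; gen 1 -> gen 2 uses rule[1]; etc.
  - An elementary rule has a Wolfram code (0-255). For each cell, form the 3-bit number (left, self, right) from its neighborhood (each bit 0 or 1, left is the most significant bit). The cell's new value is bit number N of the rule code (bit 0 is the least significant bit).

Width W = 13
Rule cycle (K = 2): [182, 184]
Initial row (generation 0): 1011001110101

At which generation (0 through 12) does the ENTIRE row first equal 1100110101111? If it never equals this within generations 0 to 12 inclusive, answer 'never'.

Answer: 1

Derivation:
Gen 0: 1011001110101
Gen 1 (rule 182): 1100110101111
Gen 2 (rule 184): 1010101011110
Gen 3 (rule 182): 1111111101101
Gen 4 (rule 184): 1111111011010
Gen 5 (rule 182): 0111110100111
Gen 6 (rule 184): 0111101010110
Gen 7 (rule 182): 1011011111001
Gen 8 (rule 184): 0110111110100
Gen 9 (rule 182): 1001011101110
Gen 10 (rule 184): 0100111011101
Gen 11 (rule 182): 1111010101011
Gen 12 (rule 184): 1110101010110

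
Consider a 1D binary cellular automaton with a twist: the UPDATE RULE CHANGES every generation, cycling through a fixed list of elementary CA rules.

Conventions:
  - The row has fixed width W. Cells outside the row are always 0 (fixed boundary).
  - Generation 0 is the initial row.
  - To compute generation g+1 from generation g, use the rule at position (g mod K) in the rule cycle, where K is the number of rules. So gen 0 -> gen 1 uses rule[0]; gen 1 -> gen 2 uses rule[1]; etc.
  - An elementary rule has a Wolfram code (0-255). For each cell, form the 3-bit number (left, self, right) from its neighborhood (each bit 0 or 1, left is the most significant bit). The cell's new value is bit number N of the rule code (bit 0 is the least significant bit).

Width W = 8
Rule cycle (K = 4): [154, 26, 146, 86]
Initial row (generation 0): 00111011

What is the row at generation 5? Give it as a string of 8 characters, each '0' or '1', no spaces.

Gen 0: 00111011
Gen 1 (rule 154): 01110010
Gen 2 (rule 26): 11001101
Gen 3 (rule 146): 00110000
Gen 4 (rule 86): 01011000
Gen 5 (rule 154): 10010100

Answer: 10010100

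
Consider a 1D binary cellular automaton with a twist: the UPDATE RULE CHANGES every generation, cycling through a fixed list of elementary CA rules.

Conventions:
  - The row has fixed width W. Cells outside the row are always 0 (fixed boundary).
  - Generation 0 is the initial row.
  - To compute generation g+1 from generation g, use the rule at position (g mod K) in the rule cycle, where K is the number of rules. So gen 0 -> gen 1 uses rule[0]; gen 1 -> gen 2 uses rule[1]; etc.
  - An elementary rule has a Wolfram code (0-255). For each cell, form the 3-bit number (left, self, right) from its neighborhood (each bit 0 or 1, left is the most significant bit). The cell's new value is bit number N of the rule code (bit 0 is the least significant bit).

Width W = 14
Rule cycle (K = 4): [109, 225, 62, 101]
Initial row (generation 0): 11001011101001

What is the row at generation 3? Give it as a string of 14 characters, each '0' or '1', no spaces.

Answer: 11101100110100

Derivation:
Gen 0: 11001011101001
Gen 1 (rule 109): 11001110111001
Gen 2 (rule 225): 01000111011000
Gen 3 (rule 62): 11101100110100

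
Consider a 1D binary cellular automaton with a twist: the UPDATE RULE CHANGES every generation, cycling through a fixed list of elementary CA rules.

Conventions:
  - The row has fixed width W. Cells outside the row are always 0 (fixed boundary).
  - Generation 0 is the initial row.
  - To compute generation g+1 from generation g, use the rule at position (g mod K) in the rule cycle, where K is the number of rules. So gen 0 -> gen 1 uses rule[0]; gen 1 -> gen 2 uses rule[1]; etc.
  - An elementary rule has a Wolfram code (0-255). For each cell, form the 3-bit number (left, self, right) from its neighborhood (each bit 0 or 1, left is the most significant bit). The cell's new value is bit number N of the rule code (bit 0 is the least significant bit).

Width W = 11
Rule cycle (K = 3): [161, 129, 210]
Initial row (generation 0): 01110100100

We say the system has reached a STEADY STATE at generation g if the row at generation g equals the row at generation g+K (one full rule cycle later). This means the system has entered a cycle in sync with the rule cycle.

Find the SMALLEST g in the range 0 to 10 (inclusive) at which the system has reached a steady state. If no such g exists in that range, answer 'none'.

Answer: none

Derivation:
Gen 0: 01110100100
Gen 1 (rule 161): 00101000001
Gen 2 (rule 129): 10000011100
Gen 3 (rule 210): 01000101110
Gen 4 (rule 161): 00010010100
Gen 5 (rule 129): 11000000001
Gen 6 (rule 210): 01100000010
Gen 7 (rule 161): 00001111000
Gen 8 (rule 129): 11100110011
Gen 9 (rule 210): 01111011101
Gen 10 (rule 161): 00110101010
Gen 11 (rule 129): 10000000000
Gen 12 (rule 210): 01000000000
Gen 13 (rule 161): 00011111111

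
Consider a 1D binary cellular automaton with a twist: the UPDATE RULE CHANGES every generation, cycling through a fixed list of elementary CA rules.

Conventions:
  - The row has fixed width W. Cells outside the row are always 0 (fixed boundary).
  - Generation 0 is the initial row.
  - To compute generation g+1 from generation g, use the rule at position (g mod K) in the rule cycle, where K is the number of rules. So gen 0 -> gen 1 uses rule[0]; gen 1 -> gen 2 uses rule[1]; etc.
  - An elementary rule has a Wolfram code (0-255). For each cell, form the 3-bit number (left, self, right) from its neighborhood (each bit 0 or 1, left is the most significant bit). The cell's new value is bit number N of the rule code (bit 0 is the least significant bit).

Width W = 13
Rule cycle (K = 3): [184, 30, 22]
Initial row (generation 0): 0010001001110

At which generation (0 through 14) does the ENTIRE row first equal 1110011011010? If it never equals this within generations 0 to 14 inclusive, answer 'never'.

Answer: never

Derivation:
Gen 0: 0010001001110
Gen 1 (rule 184): 0001000101101
Gen 2 (rule 30): 0011101101001
Gen 3 (rule 22): 0100000001111
Gen 4 (rule 184): 0010000001110
Gen 5 (rule 30): 0111000011001
Gen 6 (rule 22): 1000100100111
Gen 7 (rule 184): 0100010010110
Gen 8 (rule 30): 1110111110101
Gen 9 (rule 22): 0000000000101
Gen 10 (rule 184): 0000000000010
Gen 11 (rule 30): 0000000000111
Gen 12 (rule 22): 0000000001000
Gen 13 (rule 184): 0000000000100
Gen 14 (rule 30): 0000000001110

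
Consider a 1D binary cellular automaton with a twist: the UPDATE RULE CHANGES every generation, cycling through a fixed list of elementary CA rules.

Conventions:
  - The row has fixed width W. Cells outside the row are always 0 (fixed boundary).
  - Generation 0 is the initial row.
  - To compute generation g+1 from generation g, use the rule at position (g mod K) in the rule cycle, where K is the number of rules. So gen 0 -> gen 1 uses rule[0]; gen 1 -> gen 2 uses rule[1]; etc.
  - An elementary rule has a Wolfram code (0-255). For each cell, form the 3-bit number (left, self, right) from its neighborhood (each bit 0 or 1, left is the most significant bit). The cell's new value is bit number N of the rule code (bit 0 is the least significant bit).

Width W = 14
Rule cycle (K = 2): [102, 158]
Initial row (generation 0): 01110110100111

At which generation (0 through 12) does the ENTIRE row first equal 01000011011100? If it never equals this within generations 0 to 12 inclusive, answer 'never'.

Gen 0: 01110110100111
Gen 1 (rule 102): 10011011101001
Gen 2 (rule 158): 11110011001111
Gen 3 (rule 102): 00010101010001
Gen 4 (rule 158): 00110101011011
Gen 5 (rule 102): 01011111101101
Gen 6 (rule 158): 11011111001001
Gen 7 (rule 102): 01100001011011
Gen 8 (rule 158): 11010011010010
Gen 9 (rule 102): 01110101110110
Gen 10 (rule 158): 11100101100101
Gen 11 (rule 102): 00101110101111
Gen 12 (rule 158): 01101100101110

Answer: never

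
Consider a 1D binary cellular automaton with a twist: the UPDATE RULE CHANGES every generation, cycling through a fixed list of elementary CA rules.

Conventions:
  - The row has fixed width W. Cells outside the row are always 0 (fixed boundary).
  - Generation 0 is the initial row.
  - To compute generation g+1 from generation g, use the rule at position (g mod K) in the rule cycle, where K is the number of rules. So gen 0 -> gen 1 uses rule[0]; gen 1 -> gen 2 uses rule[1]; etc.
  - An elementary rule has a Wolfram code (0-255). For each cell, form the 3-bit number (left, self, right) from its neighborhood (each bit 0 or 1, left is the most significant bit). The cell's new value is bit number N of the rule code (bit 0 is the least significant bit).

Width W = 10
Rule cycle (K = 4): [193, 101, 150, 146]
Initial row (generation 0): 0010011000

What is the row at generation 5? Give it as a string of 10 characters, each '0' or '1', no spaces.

Gen 0: 0010011000
Gen 1 (rule 193): 1000001011
Gen 2 (rule 101): 1011101101
Gen 3 (rule 150): 1001000001
Gen 4 (rule 146): 0110100010
Gen 5 (rule 193): 0010001000

Answer: 0010001000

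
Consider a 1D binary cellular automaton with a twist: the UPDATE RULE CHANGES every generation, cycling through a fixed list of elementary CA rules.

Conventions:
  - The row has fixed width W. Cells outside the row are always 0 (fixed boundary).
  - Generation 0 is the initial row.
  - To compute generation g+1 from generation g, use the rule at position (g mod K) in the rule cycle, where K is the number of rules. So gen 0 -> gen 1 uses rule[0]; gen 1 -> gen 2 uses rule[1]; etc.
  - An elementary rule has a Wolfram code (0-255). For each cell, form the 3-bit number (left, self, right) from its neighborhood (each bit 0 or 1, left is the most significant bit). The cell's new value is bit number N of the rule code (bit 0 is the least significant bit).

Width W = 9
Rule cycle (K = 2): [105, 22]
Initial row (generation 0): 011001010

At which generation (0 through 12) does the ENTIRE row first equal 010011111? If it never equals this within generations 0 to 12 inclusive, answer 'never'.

Answer: 11

Derivation:
Gen 0: 011001010
Gen 1 (rule 105): 011000100
Gen 2 (rule 22): 100101110
Gen 3 (rule 105): 000011010
Gen 4 (rule 22): 000100011
Gen 5 (rule 105): 110001011
Gen 6 (rule 22): 001011000
Gen 7 (rule 105): 100111011
Gen 8 (rule 22): 111000000
Gen 9 (rule 105): 101011111
Gen 10 (rule 22): 101000000
Gen 11 (rule 105): 010011111
Gen 12 (rule 22): 111100000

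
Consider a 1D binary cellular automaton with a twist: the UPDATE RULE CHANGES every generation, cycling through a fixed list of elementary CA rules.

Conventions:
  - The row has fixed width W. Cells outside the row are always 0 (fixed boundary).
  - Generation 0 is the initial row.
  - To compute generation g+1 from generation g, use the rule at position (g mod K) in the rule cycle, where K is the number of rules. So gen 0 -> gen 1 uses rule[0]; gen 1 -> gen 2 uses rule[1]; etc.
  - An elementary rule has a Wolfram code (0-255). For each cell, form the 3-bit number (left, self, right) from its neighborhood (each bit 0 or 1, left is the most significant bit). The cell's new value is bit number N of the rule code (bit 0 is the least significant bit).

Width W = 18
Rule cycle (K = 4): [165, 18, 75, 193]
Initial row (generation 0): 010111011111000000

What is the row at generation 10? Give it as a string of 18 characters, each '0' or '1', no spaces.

Gen 0: 010111011111000000
Gen 1 (rule 165): 011010101110011111
Gen 2 (rule 18): 100000000001100000
Gen 3 (rule 75): 001111111111101111
Gen 4 (rule 193): 100111111111100111
Gen 5 (rule 165): 100011111111000010
Gen 6 (rule 18): 010100000000100101
Gen 7 (rule 75): 100001111111001000
Gen 8 (rule 193): 001100111111000011
Gen 9 (rule 165): 100000011110011000
Gen 10 (rule 18): 010000100001100100

Answer: 010000100001100100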